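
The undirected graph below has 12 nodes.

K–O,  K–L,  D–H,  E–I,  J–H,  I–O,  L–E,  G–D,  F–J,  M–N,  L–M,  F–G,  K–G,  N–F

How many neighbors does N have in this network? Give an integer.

N is directly tied to F and M. That is 2 neighbors, so the degree of N is 2.

2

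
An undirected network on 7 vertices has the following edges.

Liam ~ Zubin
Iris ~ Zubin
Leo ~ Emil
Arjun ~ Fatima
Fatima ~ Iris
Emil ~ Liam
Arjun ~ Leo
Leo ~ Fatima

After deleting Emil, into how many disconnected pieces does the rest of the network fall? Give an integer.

1

Emil's neighbors (Leo and Liam) remain reachable from one another through other ties, so the rest of the network stays in one piece.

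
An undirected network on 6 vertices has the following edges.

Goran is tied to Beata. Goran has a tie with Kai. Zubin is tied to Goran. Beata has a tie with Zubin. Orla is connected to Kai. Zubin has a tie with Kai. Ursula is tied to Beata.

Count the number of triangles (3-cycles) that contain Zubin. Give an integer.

2

Zubin's neighbors: Beata, Goran, and Kai.
Neighbor pairs that are themselves tied: Zubin–Beata–Goran; Zubin–Goran–Kai. Each forms one triangle with Zubin, for 2 in total.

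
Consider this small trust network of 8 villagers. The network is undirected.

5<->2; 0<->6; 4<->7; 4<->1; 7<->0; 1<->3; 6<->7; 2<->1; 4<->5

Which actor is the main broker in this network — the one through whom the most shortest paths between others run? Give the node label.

4

Unnormalized betweenness of each node: 0:0, 1:8, 2:1, 3:0, 4:13, 5:2, 6:0, 7:10.
4 has the largest value, 13, making it the main broker — the node through which the most shortest paths run.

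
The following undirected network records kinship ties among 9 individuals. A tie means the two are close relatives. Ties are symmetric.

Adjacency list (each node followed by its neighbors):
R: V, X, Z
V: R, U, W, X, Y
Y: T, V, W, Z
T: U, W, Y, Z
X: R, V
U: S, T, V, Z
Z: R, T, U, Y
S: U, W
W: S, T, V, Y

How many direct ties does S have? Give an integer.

2

S is directly tied to U and W. That is 2 neighbors, so the degree of S is 2.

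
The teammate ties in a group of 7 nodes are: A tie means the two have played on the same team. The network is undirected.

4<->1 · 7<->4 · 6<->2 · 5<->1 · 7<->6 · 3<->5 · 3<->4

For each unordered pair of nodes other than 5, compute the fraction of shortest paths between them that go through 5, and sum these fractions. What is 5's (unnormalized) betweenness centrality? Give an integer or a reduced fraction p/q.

Pairs whose geodesics pass through 5 — 1–3: 1/2.
All other pairs contribute 0.
Summing the contributions gives betweenness(5) = 1/2.

1/2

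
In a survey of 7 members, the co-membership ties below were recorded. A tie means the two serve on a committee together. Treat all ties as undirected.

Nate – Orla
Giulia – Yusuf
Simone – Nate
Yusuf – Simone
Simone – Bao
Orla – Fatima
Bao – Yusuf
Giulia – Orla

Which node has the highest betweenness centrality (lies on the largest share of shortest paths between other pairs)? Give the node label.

Unnormalized betweenness of each node: Bao:0, Fatima:0, Giulia:3, Nate:3, Orla:6, Simone:3, Yusuf:3.
Orla has the largest value, 6, making it the main broker — the node through which the most shortest paths run.

Orla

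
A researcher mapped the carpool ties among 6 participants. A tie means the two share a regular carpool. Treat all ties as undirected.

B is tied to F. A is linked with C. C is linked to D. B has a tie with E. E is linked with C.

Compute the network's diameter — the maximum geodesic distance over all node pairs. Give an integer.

Eccentricity of each node (its greatest distance to any other): A:4, B:3, C:3, D:4, E:2, F:4.
The maximum eccentricity is 4, realized for instance by the pair F–A via F – B – E – C – A. So the diameter is 4.

4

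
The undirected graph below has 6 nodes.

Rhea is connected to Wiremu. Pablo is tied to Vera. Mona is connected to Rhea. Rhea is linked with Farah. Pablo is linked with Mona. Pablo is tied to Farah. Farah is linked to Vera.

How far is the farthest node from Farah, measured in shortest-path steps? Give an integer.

Distances from Farah: Mona:2, Pablo:1, Rhea:1, Vera:1, Wiremu:2.
The largest is 2 (to Mona and Wiremu), so the eccentricity of Farah is 2.

2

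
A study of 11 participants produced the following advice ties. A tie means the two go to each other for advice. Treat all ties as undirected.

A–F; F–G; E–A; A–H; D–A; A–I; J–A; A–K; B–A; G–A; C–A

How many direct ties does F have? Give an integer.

F is directly tied to A and G. That is 2 neighbors, so the degree of F is 2.

2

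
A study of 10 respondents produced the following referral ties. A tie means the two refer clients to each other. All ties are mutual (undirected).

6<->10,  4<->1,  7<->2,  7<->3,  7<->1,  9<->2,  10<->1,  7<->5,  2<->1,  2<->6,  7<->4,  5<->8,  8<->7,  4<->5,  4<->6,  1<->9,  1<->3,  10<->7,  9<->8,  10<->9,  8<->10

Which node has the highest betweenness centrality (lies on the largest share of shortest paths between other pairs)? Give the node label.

7

Unnormalized betweenness of each node: 1:31/6, 2:7/4, 3:0, 4:5/2, 5:1/2, 6:11/12, 7:33/4, 8:7/4, 9:13/12, 10:37/12.
7 has the largest value, 33/4, making it the main broker — the node through which the most shortest paths run.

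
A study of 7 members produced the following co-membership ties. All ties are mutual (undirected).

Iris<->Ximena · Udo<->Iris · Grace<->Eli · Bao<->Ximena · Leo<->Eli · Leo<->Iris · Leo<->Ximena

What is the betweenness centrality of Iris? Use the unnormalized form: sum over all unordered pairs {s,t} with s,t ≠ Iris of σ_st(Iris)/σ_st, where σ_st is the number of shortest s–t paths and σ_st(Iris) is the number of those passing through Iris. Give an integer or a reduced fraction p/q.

Pairs whose geodesics pass through Iris — Eli–Udo: 1; Udo–Grace: 1; Udo–Bao: 1; Udo–Leo: 1; Udo–Ximena: 1.
All other pairs contribute 0.
Summing the contributions gives betweenness(Iris) = 5.

5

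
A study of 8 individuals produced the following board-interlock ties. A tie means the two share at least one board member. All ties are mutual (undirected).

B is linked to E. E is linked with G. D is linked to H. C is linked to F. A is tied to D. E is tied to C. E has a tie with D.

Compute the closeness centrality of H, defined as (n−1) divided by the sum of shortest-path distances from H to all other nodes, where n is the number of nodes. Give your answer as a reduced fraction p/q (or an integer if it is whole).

7/18

Distances from H: A:2, B:3, C:3, D:1, E:2, F:4, G:3. Sum = 18.
n = 8, so closeness = 7/18.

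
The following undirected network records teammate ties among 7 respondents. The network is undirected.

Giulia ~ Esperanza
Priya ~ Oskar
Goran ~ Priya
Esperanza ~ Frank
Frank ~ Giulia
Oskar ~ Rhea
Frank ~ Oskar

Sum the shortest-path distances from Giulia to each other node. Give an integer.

14

Distances from Giulia: Esperanza:1, Frank:1, Goran:4, Oskar:2, Priya:3, Rhea:3.
Sum = 1 + 1 + 4 + 2 + 3 + 3 = 14.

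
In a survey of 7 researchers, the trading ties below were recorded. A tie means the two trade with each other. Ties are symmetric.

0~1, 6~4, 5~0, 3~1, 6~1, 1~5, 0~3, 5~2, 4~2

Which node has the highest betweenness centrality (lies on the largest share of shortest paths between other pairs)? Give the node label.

Unnormalized betweenness of each node: 0:1, 1:11/2, 2:3/2, 3:0, 4:1, 5:7/2, 6:5/2.
1 has the largest value, 11/2, making it the main broker — the node through which the most shortest paths run.

1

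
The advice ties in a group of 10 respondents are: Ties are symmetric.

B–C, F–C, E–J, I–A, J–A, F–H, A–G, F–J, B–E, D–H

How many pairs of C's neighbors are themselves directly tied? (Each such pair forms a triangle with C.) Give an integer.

0

C's neighbors are B and F, but none of them are tied to each other, so no triangle contains C.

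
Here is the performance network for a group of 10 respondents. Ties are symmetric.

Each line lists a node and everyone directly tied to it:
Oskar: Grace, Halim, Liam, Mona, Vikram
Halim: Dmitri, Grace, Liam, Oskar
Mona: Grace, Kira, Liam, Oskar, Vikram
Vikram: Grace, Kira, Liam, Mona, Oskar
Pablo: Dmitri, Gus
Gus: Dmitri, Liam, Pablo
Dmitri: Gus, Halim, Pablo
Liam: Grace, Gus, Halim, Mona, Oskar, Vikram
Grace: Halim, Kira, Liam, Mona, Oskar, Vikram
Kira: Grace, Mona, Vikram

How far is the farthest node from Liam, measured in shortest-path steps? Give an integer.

Distances from Liam: Dmitri:2, Grace:1, Gus:1, Halim:1, Kira:2, Mona:1, Oskar:1, Pablo:2, Vikram:1.
The largest is 2 (to Kira, Dmitri, and Pablo), so the eccentricity of Liam is 2.

2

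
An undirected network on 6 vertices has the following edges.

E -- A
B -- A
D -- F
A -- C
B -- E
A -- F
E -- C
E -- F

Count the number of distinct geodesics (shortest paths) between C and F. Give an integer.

2

The shortest distance is 2. The length-2 paths are: C–A–F; C–E–F.
That gives 2 distinct shortest paths.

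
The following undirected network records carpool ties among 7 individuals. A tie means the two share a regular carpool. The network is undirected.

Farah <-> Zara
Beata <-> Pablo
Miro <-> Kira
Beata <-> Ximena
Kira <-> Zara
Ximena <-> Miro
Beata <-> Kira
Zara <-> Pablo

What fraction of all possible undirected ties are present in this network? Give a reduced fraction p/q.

8/21

There are 8 edges and 7 nodes, so the maximum possible is C(7,2) = 21.
Density = 8/21.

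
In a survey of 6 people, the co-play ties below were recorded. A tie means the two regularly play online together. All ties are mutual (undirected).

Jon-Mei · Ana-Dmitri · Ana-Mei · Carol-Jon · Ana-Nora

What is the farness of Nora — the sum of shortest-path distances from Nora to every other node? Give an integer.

Distances from Nora: Ana:1, Carol:4, Dmitri:2, Jon:3, Mei:2.
Sum = 1 + 4 + 2 + 3 + 2 = 12.

12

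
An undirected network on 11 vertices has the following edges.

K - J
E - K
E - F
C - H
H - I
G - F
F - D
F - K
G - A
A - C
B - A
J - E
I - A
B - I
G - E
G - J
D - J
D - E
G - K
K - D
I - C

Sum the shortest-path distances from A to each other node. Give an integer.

17

Distances from A: B:1, C:1, D:3, E:2, F:2, G:1, H:2, I:1, J:2, K:2.
Sum = 1 + 1 + 3 + 2 + 2 + 1 + 2 + 1 + 2 + 2 = 17.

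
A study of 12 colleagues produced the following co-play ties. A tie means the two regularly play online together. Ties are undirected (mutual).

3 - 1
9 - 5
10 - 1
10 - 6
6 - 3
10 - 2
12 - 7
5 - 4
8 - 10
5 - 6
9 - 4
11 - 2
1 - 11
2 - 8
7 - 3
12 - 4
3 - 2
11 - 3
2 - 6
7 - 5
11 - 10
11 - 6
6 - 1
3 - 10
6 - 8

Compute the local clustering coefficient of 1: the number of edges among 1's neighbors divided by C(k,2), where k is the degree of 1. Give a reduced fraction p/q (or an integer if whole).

1's neighbors: 3, 6, 10, and 11 (k = 4).
Possible neighbor pairs: C(4,2) = 6. Edges among them: 3–6, 3–10, 3–11, 6–10, 6–11, 10–11 → e = 6.
Clustering(1) = 6/6 = 1.

1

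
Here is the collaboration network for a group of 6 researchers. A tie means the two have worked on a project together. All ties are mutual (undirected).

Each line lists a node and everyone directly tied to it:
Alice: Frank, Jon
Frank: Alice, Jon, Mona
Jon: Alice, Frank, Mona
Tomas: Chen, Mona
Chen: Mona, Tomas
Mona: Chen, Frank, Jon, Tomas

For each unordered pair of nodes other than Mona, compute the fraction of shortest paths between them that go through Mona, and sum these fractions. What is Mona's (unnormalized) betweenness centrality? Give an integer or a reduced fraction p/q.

Pairs whose geodesics pass through Mona — Alice–Chen: 2/2; Alice–Tomas: 2/2; Frank–Chen: 1; Frank–Tomas: 1; Chen–Jon: 1; Tomas–Jon: 1.
All other pairs contribute 0.
Summing the contributions gives betweenness(Mona) = 6.

6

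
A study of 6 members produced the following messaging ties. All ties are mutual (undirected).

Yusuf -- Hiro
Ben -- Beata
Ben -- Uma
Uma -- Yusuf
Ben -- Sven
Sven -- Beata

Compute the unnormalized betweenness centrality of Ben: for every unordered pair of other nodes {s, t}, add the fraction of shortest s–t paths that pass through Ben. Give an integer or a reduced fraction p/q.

6

Pairs whose geodesics pass through Ben — Sven–Yusuf: 1; Sven–Uma: 1; Sven–Hiro: 1; Yusuf–Beata: 1; Uma–Beata: 1; Beata–Hiro: 1.
All other pairs contribute 0.
Summing the contributions gives betweenness(Ben) = 6.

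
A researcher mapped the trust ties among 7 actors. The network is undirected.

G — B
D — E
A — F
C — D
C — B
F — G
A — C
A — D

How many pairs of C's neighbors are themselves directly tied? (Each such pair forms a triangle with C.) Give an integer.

1

C's neighbors: A, B, and D.
Neighbor pairs that are themselves tied: C–A–D. Each forms one triangle with C, for 1 in total.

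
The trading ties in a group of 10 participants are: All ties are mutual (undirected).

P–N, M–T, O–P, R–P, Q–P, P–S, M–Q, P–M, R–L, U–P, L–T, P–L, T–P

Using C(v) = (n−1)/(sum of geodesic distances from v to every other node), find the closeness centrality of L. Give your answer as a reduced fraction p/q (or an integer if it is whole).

3/5

Distances from L: M:2, N:2, O:2, P:1, Q:2, R:1, S:2, T:1, U:2. Sum = 15.
n = 10, so closeness = 9/15 = 3/5.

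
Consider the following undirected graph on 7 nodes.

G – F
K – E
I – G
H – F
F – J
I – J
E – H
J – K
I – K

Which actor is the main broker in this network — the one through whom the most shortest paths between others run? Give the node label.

Unnormalized betweenness of each node: E:4/3, F:11/3, G:5/6, H:3/2, I:2, J:11/6, K:17/6.
F has the largest value, 11/3, making it the main broker — the node through which the most shortest paths run.

F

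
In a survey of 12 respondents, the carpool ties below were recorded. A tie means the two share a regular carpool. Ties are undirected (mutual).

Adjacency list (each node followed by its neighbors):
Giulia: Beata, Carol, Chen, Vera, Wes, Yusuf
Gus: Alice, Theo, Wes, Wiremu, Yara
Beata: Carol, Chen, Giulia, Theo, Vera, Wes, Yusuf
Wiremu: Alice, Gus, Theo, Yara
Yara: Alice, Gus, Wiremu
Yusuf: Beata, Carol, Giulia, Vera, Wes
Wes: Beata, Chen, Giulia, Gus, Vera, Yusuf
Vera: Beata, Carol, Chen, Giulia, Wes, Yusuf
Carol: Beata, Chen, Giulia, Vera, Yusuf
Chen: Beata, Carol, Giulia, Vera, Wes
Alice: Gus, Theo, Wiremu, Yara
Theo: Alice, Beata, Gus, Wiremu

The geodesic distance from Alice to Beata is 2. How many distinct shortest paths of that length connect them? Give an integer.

The shortest distance is 2, and the only length-2 path is Alice–Theo–Beata. So there is exactly 1 shortest path.

1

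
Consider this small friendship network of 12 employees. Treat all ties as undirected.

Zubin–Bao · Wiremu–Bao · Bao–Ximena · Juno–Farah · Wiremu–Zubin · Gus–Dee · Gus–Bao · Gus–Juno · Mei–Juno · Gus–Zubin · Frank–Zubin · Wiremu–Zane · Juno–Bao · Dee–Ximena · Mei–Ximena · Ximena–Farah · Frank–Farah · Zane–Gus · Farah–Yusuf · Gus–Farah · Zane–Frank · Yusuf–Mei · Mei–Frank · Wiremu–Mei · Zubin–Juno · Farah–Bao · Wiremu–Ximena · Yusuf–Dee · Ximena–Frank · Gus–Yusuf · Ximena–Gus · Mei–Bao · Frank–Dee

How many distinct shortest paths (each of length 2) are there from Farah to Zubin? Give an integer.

4

The shortest distance is 2. The length-2 paths are: Farah–Frank–Zubin; Farah–Juno–Zubin; Farah–Gus–Zubin; Farah–Bao–Zubin.
That gives 4 distinct shortest paths.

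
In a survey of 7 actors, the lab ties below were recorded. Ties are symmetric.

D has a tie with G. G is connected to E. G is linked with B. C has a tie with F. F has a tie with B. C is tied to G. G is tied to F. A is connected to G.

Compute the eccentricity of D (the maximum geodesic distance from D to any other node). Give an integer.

Distances from D: A:2, B:2, C:2, E:2, F:2, G:1.
The largest is 2 (to F, B, A, C, and E), so the eccentricity of D is 2.

2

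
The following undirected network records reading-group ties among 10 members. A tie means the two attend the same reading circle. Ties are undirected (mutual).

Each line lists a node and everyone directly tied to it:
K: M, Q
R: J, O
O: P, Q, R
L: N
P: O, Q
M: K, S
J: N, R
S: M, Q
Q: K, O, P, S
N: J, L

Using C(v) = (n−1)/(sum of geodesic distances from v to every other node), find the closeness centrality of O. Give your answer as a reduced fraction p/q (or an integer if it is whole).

Distances from O: J:2, K:2, L:4, M:3, N:3, P:1, Q:1, R:1, S:2. Sum = 19.
n = 10, so closeness = 9/19.

9/19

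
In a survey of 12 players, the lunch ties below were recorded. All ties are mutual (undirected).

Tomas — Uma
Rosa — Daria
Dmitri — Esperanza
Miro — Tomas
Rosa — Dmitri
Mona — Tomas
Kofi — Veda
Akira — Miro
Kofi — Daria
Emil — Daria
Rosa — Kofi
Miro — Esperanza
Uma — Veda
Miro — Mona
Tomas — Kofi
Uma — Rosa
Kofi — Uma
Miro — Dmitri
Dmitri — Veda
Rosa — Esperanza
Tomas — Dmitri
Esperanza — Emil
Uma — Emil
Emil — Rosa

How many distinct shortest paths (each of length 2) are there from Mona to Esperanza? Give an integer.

1

The shortest distance is 2, and the only length-2 path is Mona–Miro–Esperanza. So there is exactly 1 shortest path.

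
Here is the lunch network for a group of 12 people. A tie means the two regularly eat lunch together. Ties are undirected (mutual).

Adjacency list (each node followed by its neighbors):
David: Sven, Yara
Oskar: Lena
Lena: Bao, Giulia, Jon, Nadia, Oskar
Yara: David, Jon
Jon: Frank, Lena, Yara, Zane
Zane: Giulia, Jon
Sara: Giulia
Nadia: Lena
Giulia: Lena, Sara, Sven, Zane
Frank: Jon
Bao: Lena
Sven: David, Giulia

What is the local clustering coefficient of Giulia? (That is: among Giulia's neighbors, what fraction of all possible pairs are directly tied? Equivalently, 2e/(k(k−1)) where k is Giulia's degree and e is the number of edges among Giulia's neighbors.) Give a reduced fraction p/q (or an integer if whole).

Giulia's neighbors: Lena, Sara, Sven, and Zane (k = 4).
Possible neighbor pairs: C(4,2) = 6. Edges among them: none → e = 0.
Clustering(Giulia) = 0/6 = 0.

0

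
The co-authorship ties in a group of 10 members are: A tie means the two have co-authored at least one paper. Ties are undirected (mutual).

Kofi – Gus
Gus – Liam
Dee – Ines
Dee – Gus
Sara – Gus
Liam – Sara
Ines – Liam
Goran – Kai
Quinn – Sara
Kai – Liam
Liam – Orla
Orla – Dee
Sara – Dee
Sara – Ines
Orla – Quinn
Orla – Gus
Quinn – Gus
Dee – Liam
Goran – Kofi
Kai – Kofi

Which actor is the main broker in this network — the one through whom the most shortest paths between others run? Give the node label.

Unnormalized betweenness of each node: Dee:4/3, Goran:0, Gus:55/6, Ines:0, Kai:17/4, Kofi:17/4, Liam:28/3, Orla:11/12, Quinn:1/4, Sara:5/2.
Liam has the largest value, 28/3, making it the main broker — the node through which the most shortest paths run.

Liam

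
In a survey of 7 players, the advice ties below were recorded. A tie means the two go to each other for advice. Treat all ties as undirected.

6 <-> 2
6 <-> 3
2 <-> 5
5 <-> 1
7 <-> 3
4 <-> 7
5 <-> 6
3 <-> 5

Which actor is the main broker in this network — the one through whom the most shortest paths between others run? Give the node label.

Unnormalized betweenness of each node: 1:0, 2:0, 3:8, 4:0, 5:13/2, 6:3/2, 7:5.
3 has the largest value, 8, making it the main broker — the node through which the most shortest paths run.

3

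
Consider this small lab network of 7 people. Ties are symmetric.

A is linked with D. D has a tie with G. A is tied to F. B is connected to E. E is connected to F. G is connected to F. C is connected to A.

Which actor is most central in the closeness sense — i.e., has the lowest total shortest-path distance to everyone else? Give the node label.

Farness (sum of distances to all others) for each node — A:10, B:17, C:15, D:13, E:12, F:9, G:12.
The smallest farness is 9, for F, so F has the highest closeness.

F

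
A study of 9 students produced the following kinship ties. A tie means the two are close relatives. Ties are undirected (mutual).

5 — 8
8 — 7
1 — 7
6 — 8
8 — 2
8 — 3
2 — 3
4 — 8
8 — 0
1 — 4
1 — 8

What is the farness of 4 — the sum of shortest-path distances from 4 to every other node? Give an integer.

Distances from 4: 0:2, 1:1, 2:2, 3:2, 5:2, 6:2, 7:2, 8:1.
Sum = 2 + 1 + 2 + 2 + 2 + 2 + 2 + 1 = 14.

14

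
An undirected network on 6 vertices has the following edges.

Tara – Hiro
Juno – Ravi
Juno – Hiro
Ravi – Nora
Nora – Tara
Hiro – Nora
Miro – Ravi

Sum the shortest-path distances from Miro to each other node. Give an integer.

11

Distances from Miro: Hiro:3, Juno:2, Nora:2, Ravi:1, Tara:3.
Sum = 3 + 2 + 2 + 1 + 3 = 11.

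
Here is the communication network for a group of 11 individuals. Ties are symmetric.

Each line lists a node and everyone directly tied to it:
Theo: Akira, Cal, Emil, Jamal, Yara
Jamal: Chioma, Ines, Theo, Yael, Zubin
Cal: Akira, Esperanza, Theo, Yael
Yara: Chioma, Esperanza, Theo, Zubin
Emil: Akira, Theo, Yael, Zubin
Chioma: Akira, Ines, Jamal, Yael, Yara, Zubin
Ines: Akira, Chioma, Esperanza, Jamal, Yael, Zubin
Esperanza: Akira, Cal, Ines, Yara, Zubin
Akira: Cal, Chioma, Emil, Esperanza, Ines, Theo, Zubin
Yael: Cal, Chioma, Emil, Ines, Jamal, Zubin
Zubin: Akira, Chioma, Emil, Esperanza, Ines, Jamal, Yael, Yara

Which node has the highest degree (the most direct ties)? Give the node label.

Zubin

Degrees — Akira:7, Cal:4, Chioma:6, Emil:4, Esperanza:5, Ines:6, Jamal:5, Theo:5, Yael:6, Yara:4, Zubin:8.
The maximum is 8, attained only by Zubin.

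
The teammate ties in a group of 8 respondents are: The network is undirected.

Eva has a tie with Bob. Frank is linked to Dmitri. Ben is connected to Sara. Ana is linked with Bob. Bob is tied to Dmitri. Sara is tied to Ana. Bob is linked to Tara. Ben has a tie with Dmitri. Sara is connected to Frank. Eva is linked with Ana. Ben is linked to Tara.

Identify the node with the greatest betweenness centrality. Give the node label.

Unnormalized betweenness of each node: Ana:17/6, Ben:8/3, Bob:6, Dmitri:7/2, Eva:0, Frank:1/2, Sara:11/3, Tara:5/6.
Bob has the largest value, 6, making it the main broker — the node through which the most shortest paths run.

Bob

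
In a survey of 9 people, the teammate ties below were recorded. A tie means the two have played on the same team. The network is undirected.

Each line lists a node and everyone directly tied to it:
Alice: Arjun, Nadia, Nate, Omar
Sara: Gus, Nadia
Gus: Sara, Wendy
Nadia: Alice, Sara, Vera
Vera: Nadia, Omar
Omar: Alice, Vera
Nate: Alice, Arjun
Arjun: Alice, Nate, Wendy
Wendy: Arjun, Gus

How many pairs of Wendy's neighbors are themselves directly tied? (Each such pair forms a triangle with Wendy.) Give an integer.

0

Wendy's neighbors are Arjun and Gus, but none of them are tied to each other, so no triangle contains Wendy.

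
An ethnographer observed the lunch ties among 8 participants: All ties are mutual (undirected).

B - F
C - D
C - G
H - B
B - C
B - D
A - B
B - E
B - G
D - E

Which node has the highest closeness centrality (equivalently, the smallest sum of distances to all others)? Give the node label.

Farness (sum of distances to all others) for each node — A:13, B:7, C:11, D:11, E:12, F:13, G:12, H:13.
The smallest farness is 7, for B, so B has the highest closeness.

B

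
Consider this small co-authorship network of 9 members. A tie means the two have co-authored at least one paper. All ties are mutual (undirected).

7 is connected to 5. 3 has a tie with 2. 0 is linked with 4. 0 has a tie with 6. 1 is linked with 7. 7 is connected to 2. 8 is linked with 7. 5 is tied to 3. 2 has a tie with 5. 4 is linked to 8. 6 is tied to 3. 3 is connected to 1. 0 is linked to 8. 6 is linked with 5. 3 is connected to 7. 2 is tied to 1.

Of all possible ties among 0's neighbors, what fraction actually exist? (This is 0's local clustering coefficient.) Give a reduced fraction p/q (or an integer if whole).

1/3

0's neighbors: 4, 6, and 8 (k = 3).
Possible neighbor pairs: C(3,2) = 3. Edges among them: 4–8 → e = 1.
Clustering(0) = 1/3.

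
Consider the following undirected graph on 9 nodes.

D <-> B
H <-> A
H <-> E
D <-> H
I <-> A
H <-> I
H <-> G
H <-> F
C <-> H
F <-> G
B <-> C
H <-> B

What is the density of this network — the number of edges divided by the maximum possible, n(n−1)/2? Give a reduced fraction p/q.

There are 12 edges and 9 nodes, so the maximum possible is C(9,2) = 36.
Density = 12/36 = 1/3.

1/3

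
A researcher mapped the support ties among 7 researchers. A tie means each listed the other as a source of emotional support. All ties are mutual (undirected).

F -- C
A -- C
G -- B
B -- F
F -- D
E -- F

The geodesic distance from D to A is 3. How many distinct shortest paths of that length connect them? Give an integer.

The shortest distance is 3, and the only length-3 path is D–F–C–A. So there is exactly 1 shortest path.

1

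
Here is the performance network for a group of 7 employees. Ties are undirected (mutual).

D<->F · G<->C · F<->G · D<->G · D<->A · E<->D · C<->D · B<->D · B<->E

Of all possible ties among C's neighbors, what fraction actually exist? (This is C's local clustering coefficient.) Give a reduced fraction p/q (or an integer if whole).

1

C's neighbors: D and G (k = 2).
Possible neighbor pairs: C(2,2) = 1. Edges among them: D–G → e = 1.
Clustering(C) = 1/1.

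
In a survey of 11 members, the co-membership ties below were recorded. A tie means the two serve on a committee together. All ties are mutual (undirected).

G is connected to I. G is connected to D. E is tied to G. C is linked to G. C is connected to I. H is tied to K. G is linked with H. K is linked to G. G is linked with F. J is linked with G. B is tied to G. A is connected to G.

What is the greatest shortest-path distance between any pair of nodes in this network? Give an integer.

2

Eccentricity of each node (its greatest distance to any other): A:2, B:2, C:2, D:2, E:2, F:2, G:1, H:2, I:2, J:2, K:2.
The maximum eccentricity is 2, realized for instance by the pair C–A via C – G – A. So the diameter is 2.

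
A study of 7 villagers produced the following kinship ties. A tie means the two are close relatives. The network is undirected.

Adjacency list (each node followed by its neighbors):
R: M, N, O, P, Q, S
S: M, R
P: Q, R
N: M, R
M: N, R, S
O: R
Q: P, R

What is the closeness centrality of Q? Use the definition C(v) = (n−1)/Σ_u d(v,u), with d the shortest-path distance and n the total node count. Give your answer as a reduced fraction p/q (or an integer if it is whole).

3/5

Distances from Q: M:2, N:2, O:2, P:1, R:1, S:2. Sum = 10.
n = 7, so closeness = 6/10 = 3/5.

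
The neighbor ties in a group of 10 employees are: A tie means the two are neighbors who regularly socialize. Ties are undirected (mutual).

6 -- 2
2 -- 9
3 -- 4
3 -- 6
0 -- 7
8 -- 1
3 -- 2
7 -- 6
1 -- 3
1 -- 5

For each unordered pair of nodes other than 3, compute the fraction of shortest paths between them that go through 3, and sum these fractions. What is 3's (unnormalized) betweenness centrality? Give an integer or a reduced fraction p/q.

Pairs whose geodesics pass through 3 — 0–5: 1; 0–4: 1; 0–8: 1; 0–1: 1; 9–5: 1; 9–4: 1; 9–8: 1; 9–1: 1; 5–2: 1; 5–6: 1; 5–4: 1; 5–7: 1; 2–4: 1; 2–8: 1 … (+9 more pairs).
All other pairs contribute 0.
Summing the contributions gives betweenness(3) = 23.

23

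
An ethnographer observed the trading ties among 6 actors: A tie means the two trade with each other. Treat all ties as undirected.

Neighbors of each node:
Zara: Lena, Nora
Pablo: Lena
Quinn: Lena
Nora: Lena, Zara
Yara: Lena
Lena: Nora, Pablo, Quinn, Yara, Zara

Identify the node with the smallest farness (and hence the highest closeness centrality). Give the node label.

Lena

Farness (sum of distances to all others) for each node — Lena:5, Nora:8, Pablo:9, Quinn:9, Yara:9, Zara:8.
The smallest farness is 5, for Lena, so Lena has the highest closeness.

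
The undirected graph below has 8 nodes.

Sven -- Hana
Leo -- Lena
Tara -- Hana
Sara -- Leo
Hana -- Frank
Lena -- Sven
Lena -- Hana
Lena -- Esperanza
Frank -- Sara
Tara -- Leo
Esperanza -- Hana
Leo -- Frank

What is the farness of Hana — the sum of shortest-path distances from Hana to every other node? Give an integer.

9

Distances from Hana: Esperanza:1, Frank:1, Lena:1, Leo:2, Sara:2, Sven:1, Tara:1.
Sum = 1 + 1 + 1 + 2 + 2 + 1 + 1 = 9.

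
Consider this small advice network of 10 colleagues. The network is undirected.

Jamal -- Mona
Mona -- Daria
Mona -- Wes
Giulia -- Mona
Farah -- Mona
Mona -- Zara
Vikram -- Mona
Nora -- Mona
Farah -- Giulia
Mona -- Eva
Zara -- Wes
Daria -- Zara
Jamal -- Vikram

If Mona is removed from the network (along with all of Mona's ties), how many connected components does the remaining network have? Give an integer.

5

Without Mona, the remaining ties split the others into: {Nora}; {Daria, Wes, Zara}; {Farah, Giulia}; {Jamal, Vikram}; {Eva}.
That's 5 separate components.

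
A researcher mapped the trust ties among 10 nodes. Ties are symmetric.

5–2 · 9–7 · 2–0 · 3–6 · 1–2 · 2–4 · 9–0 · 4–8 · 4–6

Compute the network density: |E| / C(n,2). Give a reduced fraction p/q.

There are 9 edges and 10 nodes, so the maximum possible is C(10,2) = 45.
Density = 9/45 = 1/5.

1/5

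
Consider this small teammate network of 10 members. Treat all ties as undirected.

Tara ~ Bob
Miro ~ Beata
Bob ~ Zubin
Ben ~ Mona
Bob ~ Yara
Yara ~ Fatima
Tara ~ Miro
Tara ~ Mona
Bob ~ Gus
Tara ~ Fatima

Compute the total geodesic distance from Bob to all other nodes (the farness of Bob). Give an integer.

16

Distances from Bob: Beata:3, Ben:3, Fatima:2, Gus:1, Miro:2, Mona:2, Tara:1, Yara:1, Zubin:1.
Sum = 3 + 3 + 2 + 1 + 2 + 2 + 1 + 1 + 1 = 16.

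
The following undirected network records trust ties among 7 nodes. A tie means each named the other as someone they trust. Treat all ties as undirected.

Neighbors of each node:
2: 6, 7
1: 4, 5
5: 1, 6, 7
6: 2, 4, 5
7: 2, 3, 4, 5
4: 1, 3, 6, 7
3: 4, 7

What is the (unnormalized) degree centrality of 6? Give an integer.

3

6 is directly tied to 2, 4, and 5. That is 3 neighbors, so the degree of 6 is 3.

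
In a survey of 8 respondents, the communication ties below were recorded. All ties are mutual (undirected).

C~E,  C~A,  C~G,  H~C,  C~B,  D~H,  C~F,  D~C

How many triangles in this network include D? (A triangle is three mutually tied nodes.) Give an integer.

1

D's neighbors: C and H.
Neighbor pairs that are themselves tied: D–C–H. Each forms one triangle with D, for 1 in total.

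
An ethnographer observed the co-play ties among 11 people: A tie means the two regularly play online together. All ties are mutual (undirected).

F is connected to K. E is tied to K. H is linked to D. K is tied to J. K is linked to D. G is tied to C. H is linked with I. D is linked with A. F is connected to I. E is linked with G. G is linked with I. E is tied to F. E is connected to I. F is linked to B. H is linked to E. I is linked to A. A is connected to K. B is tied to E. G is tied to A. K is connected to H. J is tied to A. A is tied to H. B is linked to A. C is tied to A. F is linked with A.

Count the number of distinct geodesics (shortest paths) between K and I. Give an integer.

4

The shortest distance is 2. The length-2 paths are: K–H–I; K–F–I; K–A–I; K–E–I.
That gives 4 distinct shortest paths.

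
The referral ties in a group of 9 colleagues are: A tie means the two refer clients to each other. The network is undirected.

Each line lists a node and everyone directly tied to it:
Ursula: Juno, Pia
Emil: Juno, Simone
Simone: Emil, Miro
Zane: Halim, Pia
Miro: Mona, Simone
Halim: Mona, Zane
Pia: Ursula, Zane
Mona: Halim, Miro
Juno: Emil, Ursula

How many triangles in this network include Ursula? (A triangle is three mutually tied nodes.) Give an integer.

Ursula's neighbors are Juno and Pia, but none of them are tied to each other, so no triangle contains Ursula.

0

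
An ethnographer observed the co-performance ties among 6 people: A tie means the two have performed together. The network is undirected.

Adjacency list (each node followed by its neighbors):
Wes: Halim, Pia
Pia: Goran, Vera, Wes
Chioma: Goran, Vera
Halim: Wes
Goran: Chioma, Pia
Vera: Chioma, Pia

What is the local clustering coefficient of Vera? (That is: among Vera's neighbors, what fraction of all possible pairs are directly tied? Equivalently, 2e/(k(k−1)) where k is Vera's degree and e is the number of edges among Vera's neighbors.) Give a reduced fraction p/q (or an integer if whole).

Vera's neighbors: Chioma and Pia (k = 2).
Possible neighbor pairs: C(2,2) = 1. Edges among them: none → e = 0.
Clustering(Vera) = 0/1.

0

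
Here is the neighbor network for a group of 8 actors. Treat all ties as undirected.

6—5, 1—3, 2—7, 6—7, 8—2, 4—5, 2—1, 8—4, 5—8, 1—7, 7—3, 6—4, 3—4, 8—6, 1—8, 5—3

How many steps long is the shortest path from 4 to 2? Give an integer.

One shortest route is 4 – 8 – 2, which uses 2 edges, and 4 and 2 are not directly tied, so nothing shorter exists. So d(4,2) = 2.

2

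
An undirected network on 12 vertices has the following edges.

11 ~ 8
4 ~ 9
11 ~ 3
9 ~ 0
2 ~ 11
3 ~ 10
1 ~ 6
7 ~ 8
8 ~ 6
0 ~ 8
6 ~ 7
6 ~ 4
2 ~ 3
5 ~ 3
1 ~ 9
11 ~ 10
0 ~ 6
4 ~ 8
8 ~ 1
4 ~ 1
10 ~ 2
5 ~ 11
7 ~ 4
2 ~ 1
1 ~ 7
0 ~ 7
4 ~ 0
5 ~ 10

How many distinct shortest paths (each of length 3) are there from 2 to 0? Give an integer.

6

The shortest distance is 3. The length-3 paths are: 2–1–7–0; 2–1–6–0; 2–1–9–0; 2–1–4–0; 2–1–8–0; 2–11–8–0.
That gives 6 distinct shortest paths.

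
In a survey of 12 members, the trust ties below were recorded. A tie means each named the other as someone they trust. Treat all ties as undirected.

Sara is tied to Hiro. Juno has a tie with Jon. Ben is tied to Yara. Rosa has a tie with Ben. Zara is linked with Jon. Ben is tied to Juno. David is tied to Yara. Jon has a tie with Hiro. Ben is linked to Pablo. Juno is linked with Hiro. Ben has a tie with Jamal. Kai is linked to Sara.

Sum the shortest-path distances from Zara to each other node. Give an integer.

Distances from Zara: Ben:3, David:5, Hiro:2, Jamal:4, Jon:1, Juno:2, Kai:4, Pablo:4, Rosa:4, Sara:3, Yara:4.
Sum = 3 + 5 + 2 + 4 + 1 + 2 + 4 + 4 + 4 + 3 + 4 = 36.

36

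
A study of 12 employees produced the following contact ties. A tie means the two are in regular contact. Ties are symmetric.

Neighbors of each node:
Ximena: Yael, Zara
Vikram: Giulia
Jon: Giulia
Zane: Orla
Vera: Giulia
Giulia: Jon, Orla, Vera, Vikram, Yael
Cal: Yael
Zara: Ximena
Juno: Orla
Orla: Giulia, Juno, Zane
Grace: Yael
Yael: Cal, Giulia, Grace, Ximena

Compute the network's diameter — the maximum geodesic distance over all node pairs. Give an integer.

5

Eccentricity of each node (its greatest distance to any other): Cal:4, Giulia:3, Grace:4, Jon:4, Juno:5, Orla:4, Vera:4, Vikram:4, Ximena:4, Yael:3, Zane:5, Zara:5.
The maximum eccentricity is 5, realized for instance by the pair Juno–Zara via Juno – Orla – Giulia – Yael – Ximena – Zara. So the diameter is 5.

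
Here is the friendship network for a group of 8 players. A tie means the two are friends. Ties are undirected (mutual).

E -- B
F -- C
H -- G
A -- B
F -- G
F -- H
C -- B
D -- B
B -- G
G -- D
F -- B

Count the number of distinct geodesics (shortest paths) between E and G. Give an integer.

The shortest distance is 2, and the only length-2 path is E–B–G. So there is exactly 1 shortest path.

1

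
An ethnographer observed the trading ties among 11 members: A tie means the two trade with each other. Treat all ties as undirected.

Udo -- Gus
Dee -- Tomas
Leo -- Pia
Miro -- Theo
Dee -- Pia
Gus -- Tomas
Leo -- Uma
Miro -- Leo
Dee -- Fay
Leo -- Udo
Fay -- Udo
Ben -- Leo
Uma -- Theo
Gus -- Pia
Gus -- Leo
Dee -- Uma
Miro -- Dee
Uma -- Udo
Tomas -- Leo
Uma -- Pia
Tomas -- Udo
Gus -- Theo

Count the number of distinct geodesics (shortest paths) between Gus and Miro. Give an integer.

2

The shortest distance is 2. The length-2 paths are: Gus–Theo–Miro; Gus–Leo–Miro.
That gives 2 distinct shortest paths.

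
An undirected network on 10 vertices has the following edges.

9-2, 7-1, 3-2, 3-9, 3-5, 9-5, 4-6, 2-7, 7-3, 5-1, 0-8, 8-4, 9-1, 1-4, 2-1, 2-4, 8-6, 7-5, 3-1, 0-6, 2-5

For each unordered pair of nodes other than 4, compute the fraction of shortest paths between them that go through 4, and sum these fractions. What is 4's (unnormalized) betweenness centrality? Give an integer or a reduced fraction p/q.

18

Pairs whose geodesics pass through 4 — 0–9: 4/4; 0–7: 4/4; 0–5: 4/4; 0–2: 2/2; 0–1: 2/2; 0–3: 4/4; 8–9: 2/2; 8–7: 2/2; 8–5: 2/2; 8–2: 1; 8–1: 1; 8–3: 2/2; 6–9: 2/2; 6–7: 2/2 … (+4 more pairs).
All other pairs contribute 0.
Summing the contributions gives betweenness(4) = 18.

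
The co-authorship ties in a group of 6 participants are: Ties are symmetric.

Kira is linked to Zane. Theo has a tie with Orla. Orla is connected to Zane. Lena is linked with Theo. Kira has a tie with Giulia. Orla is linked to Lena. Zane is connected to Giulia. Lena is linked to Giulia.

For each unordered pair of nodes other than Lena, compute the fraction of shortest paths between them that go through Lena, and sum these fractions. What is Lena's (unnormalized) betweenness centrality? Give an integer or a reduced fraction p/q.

2

Pairs whose geodesics pass through Lena — Orla–Giulia: 1/2; Kira–Theo: 1/2; Giulia–Theo: 1.
All other pairs contribute 0.
Summing the contributions gives betweenness(Lena) = 2.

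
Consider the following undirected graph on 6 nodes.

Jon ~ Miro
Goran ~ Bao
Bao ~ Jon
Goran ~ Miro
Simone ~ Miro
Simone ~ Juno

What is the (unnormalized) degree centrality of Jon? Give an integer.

Jon is directly tied to Bao and Miro. That is 2 neighbors, so the degree of Jon is 2.

2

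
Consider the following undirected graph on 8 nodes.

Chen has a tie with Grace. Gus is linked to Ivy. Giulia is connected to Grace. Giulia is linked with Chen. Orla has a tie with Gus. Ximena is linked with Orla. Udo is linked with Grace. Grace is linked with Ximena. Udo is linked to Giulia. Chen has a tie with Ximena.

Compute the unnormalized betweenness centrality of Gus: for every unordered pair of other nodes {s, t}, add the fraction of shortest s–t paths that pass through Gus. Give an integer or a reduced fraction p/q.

6

Pairs whose geodesics pass through Gus — Ivy–Orla: 1; Ivy–Giulia: 2/2; Ivy–Grace: 1; Ivy–Udo: 1; Ivy–Chen: 1; Ivy–Ximena: 1.
All other pairs contribute 0.
Summing the contributions gives betweenness(Gus) = 6.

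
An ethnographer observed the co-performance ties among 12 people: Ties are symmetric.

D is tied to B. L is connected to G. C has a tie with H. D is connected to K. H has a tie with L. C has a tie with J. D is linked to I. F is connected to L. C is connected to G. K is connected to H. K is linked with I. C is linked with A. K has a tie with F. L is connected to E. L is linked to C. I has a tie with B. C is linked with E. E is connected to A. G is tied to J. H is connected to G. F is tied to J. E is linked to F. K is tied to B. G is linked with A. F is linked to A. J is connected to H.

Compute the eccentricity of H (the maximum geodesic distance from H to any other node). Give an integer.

Distances from H: A:2, B:2, C:1, D:2, E:2, F:2, G:1, I:2, J:1, K:1, L:1.
The largest is 2 (to I, D, B, F, A, and E), so the eccentricity of H is 2.

2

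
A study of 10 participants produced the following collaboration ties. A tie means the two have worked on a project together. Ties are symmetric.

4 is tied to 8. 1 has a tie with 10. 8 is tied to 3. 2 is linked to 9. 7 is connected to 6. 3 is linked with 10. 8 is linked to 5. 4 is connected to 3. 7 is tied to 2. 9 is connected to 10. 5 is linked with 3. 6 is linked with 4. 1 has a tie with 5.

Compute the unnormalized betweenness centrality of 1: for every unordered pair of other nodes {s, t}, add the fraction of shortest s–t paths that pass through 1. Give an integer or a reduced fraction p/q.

Pairs whose geodesics pass through 1 — 5–2: 1/2; 5–9: 1/2; 5–10: 1/2.
All other pairs contribute 0.
Summing the contributions gives betweenness(1) = 3/2.

3/2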